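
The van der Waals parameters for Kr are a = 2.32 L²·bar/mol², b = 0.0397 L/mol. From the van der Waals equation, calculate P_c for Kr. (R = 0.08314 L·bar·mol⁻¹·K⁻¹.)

P_c ≈ 54.52 bar

For a van der Waals gas, P_c = a/(27b²).
P_c = 2.32/(27×(0.0397)²) = 2.32/0.042554 = 54.52 bar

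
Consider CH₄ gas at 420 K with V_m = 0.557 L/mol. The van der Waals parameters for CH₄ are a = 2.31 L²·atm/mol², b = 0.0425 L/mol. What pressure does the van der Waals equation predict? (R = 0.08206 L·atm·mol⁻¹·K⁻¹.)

P = RT/(V_m − b) − a/V_m²
RT/(V_m − b) = (0.08206)(420)/(0.557 − 0.0425) = 34.465/0.51450 = 66.987 atm
a/V_m² = 2.31/(0.557)² = 7.4456 atm
P = 66.987 − 7.4456 = 59.54 atm

P ≈ 59.54 atm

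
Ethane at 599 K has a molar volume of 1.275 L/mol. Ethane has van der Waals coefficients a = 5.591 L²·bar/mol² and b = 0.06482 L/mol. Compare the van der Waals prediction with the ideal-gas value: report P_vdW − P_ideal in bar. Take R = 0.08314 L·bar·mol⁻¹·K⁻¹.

ΔP ≈ -1.347 bar

Ideal: P_ideal = RT/V_m = (0.08314)(599)/1.275 = 39.0595 bar
vdW: P = RT/(V_m − b) − a/V_m² = 49.8009/1.21018 − 5.591/1.62563 = 41.1516 − 3.43928 = 37.7123 bar
ΔP = 37.7123 − 39.0595 = -1.347 bar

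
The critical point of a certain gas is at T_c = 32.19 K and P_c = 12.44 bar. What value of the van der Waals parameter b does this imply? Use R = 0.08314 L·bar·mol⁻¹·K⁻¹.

From T_c = 8a/(27Rb) and P_c = a/(27b²): b = R T_c/(8 P_c).
b = (0.08314)(32.19)/(8×12.44) = 2.6763/99.520 = 0.02689 L/mol

b ≈ 0.02689 L/mol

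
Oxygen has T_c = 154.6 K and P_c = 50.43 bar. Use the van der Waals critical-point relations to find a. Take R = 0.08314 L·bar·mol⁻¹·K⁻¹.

a ≈ 1.382 L²·bar/mol²

From T_c = 8a/(27Rb) and P_c = a/(27b²): a = 27 R² T_c²/(64 P_c).
a = 27×(0.08314)²×(154.6)²/(64×50.43) = 4460.7/3227.5 = 1.382 L²·bar/mol²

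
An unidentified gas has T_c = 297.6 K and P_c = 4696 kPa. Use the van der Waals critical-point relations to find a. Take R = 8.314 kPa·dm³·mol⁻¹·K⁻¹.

a ≈ 550.0 kPa·dm⁶/mol²

From T_c = 8a/(27Rb) and P_c = a/(27b²): a = 27 R² T_c²/(64 P_c).
a = 27×(8.314)²×(297.6)²/(64×4696) = 165291172/300544 = 550.0 kPa·dm⁶/mol²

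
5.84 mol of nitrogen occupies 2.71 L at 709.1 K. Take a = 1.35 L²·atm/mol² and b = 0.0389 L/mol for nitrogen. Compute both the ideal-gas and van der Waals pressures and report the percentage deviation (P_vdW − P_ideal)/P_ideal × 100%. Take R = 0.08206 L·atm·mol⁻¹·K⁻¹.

Ideal: P_ideal = nRT/V = (5.84)(0.08206)(709.1)/2.71 = 125.396 atm
vdW: P = nRT/(V − nb) − a n²/V² = 339.822/2.48282 − 46.0426/7.34410 = 136.869 − 6.26933 = 130.600 atm
% deviation = (130.600 − 125.396)/125.396 × 100% = 4.15%

4.15 %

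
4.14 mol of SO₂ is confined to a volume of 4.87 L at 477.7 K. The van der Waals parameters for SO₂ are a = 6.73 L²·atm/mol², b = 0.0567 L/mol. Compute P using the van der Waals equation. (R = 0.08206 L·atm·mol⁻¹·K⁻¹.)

P ≈ 30.15 atm

P = nRT/(V − nb) − a n²/V²
nRT/(V − nb) = (4.14)(0.08206)(477.7)/(4.87 − 4.14×0.0567) = 162.29/4.6353 = 35.012 atm
a n²/V² = (6.73)(4.14)²/(4.87)² = 4.8636 atm
P = 35.012 − 4.8636 = 30.15 atm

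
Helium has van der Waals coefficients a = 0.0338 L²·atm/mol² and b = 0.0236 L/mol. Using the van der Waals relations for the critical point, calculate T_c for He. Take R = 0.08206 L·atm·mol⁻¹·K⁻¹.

For a van der Waals gas, T_c = 8a/(27Rb).
T_c = 8×0.0338/(27×0.08206×0.0236) = 0.27040/0.052289 = 5.171 K

T_c ≈ 5.171 K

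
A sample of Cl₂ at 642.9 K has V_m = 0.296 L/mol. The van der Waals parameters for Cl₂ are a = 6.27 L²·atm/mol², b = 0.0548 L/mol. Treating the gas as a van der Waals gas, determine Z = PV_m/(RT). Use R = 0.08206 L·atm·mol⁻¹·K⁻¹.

P = RT/(V_m − b) − a/V_m² = (0.08206)(642.9)/(0.296 − 0.0548) − 6.27/(0.296)²
  = 52.756/0.24120 − 71.562 = 218.72 − 71.562 = 147.16 atm
Z = PV_m/(RT) = (147.16)(0.296)/((0.08206)(642.9)) = 43.559/52.756 = 0.8257

Z ≈ 0.8257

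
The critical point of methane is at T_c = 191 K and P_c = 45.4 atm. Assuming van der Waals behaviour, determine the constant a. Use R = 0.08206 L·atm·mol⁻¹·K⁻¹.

a ≈ 2.283 L²·atm/mol²

From T_c = 8a/(27Rb) and P_c = a/(27b²): a = 27 R² T_c²/(64 P_c).
a = 27×(0.08206)²×(191)²/(64×45.4) = 6632.7/2905.6 = 2.283 L²·atm/mol²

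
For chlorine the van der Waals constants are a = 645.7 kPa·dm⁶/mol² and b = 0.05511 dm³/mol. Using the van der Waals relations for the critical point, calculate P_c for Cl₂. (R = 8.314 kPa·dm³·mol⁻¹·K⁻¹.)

For a van der Waals gas, P_c = a/(27b²).
P_c = 645.7/(27×(0.05511)²) = 645.7/0.082002 = 7874 kPa

P_c ≈ 7874 kPa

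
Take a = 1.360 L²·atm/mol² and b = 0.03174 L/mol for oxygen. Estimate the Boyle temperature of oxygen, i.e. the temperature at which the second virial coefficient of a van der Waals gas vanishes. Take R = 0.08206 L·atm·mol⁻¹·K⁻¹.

For a van der Waals gas the second virial coefficient B₂ = b − a/(RT) vanishes at T_B = a/(Rb).
T_B = 1.360/(0.08206×0.03174) = 1.360/0.0026046 = 522.2 K

T_B ≈ 522.2 K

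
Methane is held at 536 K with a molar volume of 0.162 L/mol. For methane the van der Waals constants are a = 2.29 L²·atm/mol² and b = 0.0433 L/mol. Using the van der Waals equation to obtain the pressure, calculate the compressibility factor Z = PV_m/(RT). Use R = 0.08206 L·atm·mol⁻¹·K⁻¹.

Z ≈ 1.043

P = RT/(V_m − b) − a/V_m² = (0.08206)(536)/(0.162 − 0.0433) − 2.29/(0.162)²
  = 43.984/0.11870 − 87.258 = 370.55 − 87.258 = 283.29 atm
Z = PV_m/(RT) = (283.29)(0.162)/((0.08206)(536)) = 45.893/43.984 = 1.043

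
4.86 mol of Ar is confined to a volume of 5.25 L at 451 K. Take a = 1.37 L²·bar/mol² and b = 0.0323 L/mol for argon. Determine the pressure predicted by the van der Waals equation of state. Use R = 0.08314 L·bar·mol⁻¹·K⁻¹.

P = nRT/(V − nb) − a n²/V²
nRT/(V − nb) = (4.86)(0.08314)(451)/(5.25 − 4.86×0.0323) = 182.23/5.0930 = 35.780 bar
a n²/V² = (1.37)(4.86)²/(5.25)² = 1.1740 bar
P = 35.780 − 1.1740 = 34.61 bar

P ≈ 34.61 bar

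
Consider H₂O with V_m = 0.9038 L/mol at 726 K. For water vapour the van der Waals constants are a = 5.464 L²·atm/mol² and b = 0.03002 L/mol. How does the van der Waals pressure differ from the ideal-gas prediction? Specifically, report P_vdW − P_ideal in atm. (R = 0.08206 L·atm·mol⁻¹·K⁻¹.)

Ideal: P_ideal = RT/V_m = (0.08206)(726)/0.9038 = 65.9168 atm
vdW: P = RT/(V_m − b) − a/V_m² = 59.5756/0.873780 − 5.464/0.816854 = 68.1815 − 6.68908 = 61.4924 atm
ΔP = 61.4924 − 65.9168 = -4.424 atm

ΔP ≈ -4.424 atm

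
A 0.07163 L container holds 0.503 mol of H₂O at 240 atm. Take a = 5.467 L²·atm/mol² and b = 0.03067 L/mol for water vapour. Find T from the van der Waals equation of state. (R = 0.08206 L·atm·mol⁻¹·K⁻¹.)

T = (P + a n²/V²)(V − nb)/(nR)
P + a n²/V² = 240 + (5.467)(0.503)²/(0.07163)² = 509.58 atm
V − nb = 0.07163 − (0.503)(0.03067) = 0.056203 L
T = (509.58)(0.056203)/((0.503)(0.08206)) = 693.9 K

T ≈ 693.9 K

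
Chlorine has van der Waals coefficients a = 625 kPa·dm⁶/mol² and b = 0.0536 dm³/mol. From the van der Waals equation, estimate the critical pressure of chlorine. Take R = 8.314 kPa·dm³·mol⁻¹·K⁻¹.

For a van der Waals gas, P_c = a/(27b²).
P_c = 625/(27×(0.0536)²) = 625/0.077570 = 8057 kPa

P_c ≈ 8057 kPa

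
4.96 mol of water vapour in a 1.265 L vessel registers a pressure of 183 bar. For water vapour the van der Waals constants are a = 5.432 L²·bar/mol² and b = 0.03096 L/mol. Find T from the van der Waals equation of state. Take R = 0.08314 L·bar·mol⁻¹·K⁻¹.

T = (P + a n²/V²)(V − nb)/(nR)
P + a n²/V² = 183 + (5.432)(4.96)²/(1.265)² = 266.51 bar
V − nb = 1.265 − (4.96)(0.03096) = 1.1114 L
T = (266.51)(1.1114)/((4.96)(0.08314)) = 718.3 K

T ≈ 718.3 K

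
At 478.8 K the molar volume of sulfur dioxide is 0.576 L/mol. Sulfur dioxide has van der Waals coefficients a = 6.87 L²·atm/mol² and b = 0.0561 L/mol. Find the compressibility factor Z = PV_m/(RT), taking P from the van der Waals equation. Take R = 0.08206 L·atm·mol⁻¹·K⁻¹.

P = RT/(V_m − b) − a/V_m² = (0.08206)(478.8)/(0.576 − 0.0561) − 6.87/(0.576)²
  = 39.290/0.51990 − 20.707 = 75.572 − 20.707 = 54.865 atm
Z = PV_m/(RT) = (54.865)(0.576)/((0.08206)(478.8)) = 31.602/39.290 = 0.8043

Z ≈ 0.8043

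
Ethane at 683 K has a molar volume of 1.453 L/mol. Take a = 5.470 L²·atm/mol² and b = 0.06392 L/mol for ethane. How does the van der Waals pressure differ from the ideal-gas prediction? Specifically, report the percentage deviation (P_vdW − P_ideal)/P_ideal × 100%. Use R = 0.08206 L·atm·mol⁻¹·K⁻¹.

-2.12 %

Ideal: P_ideal = RT/V_m = (0.08206)(683)/1.453 = 38.5733 atm
vdW: P = RT/(V_m − b) − a/V_m² = 56.0470/1.38908 − 5.470/2.11121 = 40.3483 − 2.59093 = 37.7574 atm
% deviation = (37.7574 − 38.5733)/38.5733 × 100% = -2.12%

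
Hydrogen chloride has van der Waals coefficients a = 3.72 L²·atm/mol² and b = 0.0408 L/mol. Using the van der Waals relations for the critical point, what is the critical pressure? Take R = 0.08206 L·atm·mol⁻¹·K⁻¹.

For a van der Waals gas, P_c = a/(27b²).
P_c = 3.72/(27×(0.0408)²) = 3.72/0.044945 = 82.77 atm

P_c ≈ 82.77 atm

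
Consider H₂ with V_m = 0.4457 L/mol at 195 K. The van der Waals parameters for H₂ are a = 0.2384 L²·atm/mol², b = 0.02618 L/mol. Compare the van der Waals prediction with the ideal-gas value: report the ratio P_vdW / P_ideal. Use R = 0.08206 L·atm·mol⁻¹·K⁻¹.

P_vdW / P_ideal ≈ 1.029

Ideal: P_ideal = RT/V_m = (0.08206)(195)/0.4457 = 35.9024 atm
vdW: P = RT/(V_m − b) − a/V_m² = 16.0017/0.419520 − 0.2384/0.198648 = 38.1429 − 1.20011 = 36.9428 atm
Ratio = 36.9428/35.9024 = 1.029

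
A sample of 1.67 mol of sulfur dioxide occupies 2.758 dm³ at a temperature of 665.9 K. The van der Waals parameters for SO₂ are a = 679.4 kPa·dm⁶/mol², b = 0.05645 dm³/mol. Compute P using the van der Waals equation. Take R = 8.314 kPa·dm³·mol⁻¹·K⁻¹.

P ≈ 3222 kPa

P = nRT/(V − nb) − a n²/V²
nRT/(V − nb) = (1.67)(8.314)(665.9)/(2.758 − 1.67×0.05645) = 9245.6/2.6637 = 3471.0 kPa
a n²/V² = (679.4)(1.67)²/(2.758)² = 249.10 kPa
P = 3471.0 − 249.10 = 3222 kPa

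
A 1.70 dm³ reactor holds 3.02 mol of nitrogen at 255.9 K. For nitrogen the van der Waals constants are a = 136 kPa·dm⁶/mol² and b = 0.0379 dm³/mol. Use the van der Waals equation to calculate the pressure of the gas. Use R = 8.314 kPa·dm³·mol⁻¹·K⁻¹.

P ≈ 3623 kPa

P = nRT/(V − nb) − a n²/V²
nRT/(V − nb) = (3.02)(8.314)(255.9)/(1.70 − 3.02×0.0379) = 6425.2/1.5855 = 4052.5 kPa
a n²/V² = (136)(3.02)²/(1.70)² = 429.20 kPa
P = 4052.5 − 429.20 = 3623 kPa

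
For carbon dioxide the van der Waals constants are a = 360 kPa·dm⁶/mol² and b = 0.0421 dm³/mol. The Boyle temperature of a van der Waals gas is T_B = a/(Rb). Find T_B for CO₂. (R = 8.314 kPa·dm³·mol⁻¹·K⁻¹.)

T_B ≈ 1029 K

For a van der Waals gas the second virial coefficient B₂ = b − a/(RT) vanishes at T_B = a/(Rb).
T_B = 360/(8.314×0.0421) = 360/0.35002 = 1029 K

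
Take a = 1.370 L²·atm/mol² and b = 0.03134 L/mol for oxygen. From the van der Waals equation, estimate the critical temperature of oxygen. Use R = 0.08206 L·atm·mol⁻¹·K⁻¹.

For a van der Waals gas, T_c = 8a/(27Rb).
T_c = 8×1.370/(27×0.08206×0.03134) = 10.960/0.069438 = 157.8 K

T_c ≈ 157.8 K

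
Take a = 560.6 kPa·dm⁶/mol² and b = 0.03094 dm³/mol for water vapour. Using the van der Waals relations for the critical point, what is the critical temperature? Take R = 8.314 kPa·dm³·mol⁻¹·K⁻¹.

For a van der Waals gas, T_c = 8a/(27Rb).
T_c = 8×560.6/(27×8.314×0.03094) = 4484.8/6.9453 = 645.7 K

T_c ≈ 645.7 K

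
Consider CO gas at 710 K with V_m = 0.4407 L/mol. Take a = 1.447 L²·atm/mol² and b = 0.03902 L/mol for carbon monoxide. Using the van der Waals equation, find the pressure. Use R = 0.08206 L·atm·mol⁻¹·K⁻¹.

P = RT/(V_m − b) − a/V_m²
RT/(V_m − b) = (0.08206)(710)/(0.4407 − 0.03902) = 58.263/0.40168 = 145.05 atm
a/V_m² = 1.447/(0.4407)² = 7.4504 atm
P = 145.05 − 7.4504 = 137.6 atm

P ≈ 137.6 atm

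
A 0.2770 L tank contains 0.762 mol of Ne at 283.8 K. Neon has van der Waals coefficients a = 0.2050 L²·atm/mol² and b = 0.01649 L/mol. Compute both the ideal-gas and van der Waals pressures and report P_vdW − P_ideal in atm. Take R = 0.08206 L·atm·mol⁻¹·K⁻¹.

ΔP ≈ 1.493 atm

Ideal: P_ideal = nRT/V = (0.762)(0.08206)(283.8)/0.2770 = 64.0647 atm
vdW: P = nRT/(V − nb) − a n²/V² = 17.7459/0.264435 − 0.119032/0.0767290 = 67.1087 − 1.55133 = 65.5574 atm
ΔP = 65.5574 − 64.0647 = 1.493 atm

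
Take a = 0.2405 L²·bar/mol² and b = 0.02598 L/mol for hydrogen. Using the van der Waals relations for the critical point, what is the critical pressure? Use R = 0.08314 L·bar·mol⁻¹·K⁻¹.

For a van der Waals gas, P_c = a/(27b²).
P_c = 0.2405/(27×(0.02598)²) = 0.2405/0.018224 = 13.20 bar

P_c ≈ 13.20 bar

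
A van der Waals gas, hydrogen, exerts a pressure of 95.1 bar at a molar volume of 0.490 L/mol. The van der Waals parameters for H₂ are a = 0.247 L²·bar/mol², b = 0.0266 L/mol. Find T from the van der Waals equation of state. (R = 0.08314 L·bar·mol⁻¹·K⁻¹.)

T = (P + a/V_m²)(V_m − b)/R
P + a/V_m² = 95.1 + 0.247/(0.490)² = 96.129 bar
V_m − b = 0.490 − 0.0266 = 0.46340 L/mol
T = (96.129)(0.46340)/0.08314 = 535.8 K

T ≈ 535.8 K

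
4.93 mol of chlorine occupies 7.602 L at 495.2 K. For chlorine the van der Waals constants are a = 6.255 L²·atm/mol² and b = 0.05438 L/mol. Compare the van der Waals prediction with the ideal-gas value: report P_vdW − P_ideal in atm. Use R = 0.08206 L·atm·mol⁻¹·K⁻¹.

Ideal: P_ideal = nRT/V = (4.93)(0.08206)(495.2)/7.602 = 26.3531 atm
vdW: P = nRT/(V − nb) − a n²/V² = 200.336/7.33391 − 152.027/57.7904 = 27.3164 − 2.63066 = 24.6857 atm
ΔP = 24.6857 − 26.3531 = -1.667 atm

ΔP ≈ -1.667 atm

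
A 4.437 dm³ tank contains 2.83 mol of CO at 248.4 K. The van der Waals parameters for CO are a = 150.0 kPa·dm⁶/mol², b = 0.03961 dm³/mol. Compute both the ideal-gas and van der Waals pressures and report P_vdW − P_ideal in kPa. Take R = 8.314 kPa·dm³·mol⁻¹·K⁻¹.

Ideal: P_ideal = nRT/V = (2.83)(8.314)(248.4)/4.437 = 1317.22 kPa
vdW: P = nRT/(V − nb) − a n²/V² = 5844.51/4.32490 − 1201.34/19.6870 = 1351.36 − 61.0220 = 1290.34 kPa
ΔP = 1290.34 − 1317.22 = -26.9 kPa

ΔP ≈ -26.9 kPa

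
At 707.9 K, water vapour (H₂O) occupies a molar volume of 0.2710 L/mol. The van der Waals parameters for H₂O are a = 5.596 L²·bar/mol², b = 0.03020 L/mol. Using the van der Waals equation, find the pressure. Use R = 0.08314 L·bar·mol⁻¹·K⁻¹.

P ≈ 168.2 bar

P = RT/(V_m − b) − a/V_m²
RT/(V_m − b) = (0.08314)(707.9)/(0.2710 − 0.03020) = 58.855/0.24080 = 244.41 bar
a/V_m² = 5.596/(0.2710)² = 76.197 bar
P = 244.41 − 76.197 = 168.2 bar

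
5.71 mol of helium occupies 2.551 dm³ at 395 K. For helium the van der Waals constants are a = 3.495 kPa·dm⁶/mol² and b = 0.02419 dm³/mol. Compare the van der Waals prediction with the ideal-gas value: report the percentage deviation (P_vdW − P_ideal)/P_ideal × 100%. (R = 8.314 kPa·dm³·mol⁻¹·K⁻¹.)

Ideal: P_ideal = nRT/V = (5.71)(8.314)(395)/2.551 = 7350.77 kPa
vdW: P = nRT/(V − nb) − a n²/V² = 18751.8/2.41288 − 113.951/6.50760 = 7771.54 − 17.5104 = 7754.03 kPa
% deviation = (7754.03 − 7350.77)/7350.77 × 100% = 5.49%

5.49 %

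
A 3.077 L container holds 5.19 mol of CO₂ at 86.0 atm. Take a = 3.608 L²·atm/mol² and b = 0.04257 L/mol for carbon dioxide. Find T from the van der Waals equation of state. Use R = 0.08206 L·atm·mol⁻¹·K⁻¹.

T ≈ 645.6 K

T = (P + a n²/V²)(V − nb)/(nR)
P + a n²/V² = 86.0 + (3.608)(5.19)²/(3.077)² = 96.265 atm
V − nb = 3.077 − (5.19)(0.04257) = 2.8561 L
T = (96.265)(2.8561)/((5.19)(0.08206)) = 645.6 K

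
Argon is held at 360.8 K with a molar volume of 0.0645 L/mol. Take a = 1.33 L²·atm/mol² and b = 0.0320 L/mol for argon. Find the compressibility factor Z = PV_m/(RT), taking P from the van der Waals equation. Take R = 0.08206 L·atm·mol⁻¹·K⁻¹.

P = RT/(V_m − b) − a/V_m² = (0.08206)(360.8)/(0.0645 − 0.0320) − 1.33/(0.0645)²
  = 29.607/0.032500 − 319.69 = 910.98 − 319.69 = 591.29 atm
Z = PV_m/(RT) = (591.29)(0.0645)/((0.08206)(360.8)) = 38.138/29.607 = 1.288

Z ≈ 1.288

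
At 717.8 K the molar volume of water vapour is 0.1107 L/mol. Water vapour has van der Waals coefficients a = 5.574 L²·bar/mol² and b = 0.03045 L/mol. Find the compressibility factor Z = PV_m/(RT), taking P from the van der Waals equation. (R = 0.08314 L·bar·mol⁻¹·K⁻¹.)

P = RT/(V_m − b) − a/V_m² = (0.08314)(717.8)/(0.1107 − 0.03045) − 5.574/(0.1107)²
  = 59.678/0.080250 − 454.85 = 743.65 − 454.85 = 288.80 bar
Z = PV_m/(RT) = (288.80)(0.1107)/((0.08314)(717.8)) = 31.970/59.678 = 0.5357

Z ≈ 0.5357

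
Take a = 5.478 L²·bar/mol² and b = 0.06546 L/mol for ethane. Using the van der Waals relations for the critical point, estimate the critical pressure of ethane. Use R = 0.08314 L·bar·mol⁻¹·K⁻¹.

P_c ≈ 47.35 bar

For a van der Waals gas, P_c = a/(27b²).
P_c = 5.478/(27×(0.06546)²) = 5.478/0.11570 = 47.35 bar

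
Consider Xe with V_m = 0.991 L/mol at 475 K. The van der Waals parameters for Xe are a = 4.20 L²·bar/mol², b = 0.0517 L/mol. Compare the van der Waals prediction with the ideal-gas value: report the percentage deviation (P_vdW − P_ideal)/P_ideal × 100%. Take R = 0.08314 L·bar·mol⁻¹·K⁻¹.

-5.23 %

Ideal: P_ideal = RT/V_m = (0.08314)(475)/0.991 = 39.8502 bar
vdW: P = RT/(V_m − b) − a/V_m² = 39.4915/0.939300 − 4.20/0.982081 = 42.0435 − 4.27663 = 37.7669 bar
% deviation = (37.7669 − 39.8502)/39.8502 × 100% = -5.23%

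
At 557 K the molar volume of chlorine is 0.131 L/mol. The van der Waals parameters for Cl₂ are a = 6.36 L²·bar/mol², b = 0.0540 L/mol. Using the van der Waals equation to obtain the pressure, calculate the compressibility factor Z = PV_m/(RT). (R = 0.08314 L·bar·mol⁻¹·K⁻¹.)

Z ≈ 0.6529

P = RT/(V_m − b) − a/V_m² = (0.08314)(557)/(0.131 − 0.0540) − 6.36/(0.131)²
  = 46.309/0.077000 − 370.61 = 601.42 − 370.61 = 230.81 bar
Z = PV_m/(RT) = (230.81)(0.131)/((0.08314)(557)) = 30.236/46.309 = 0.6529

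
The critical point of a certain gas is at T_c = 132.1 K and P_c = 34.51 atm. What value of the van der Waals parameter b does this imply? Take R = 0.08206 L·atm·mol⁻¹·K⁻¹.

b ≈ 0.03926 L/mol

From T_c = 8a/(27Rb) and P_c = a/(27b²): b = R T_c/(8 P_c).
b = (0.08206)(132.1)/(8×34.51) = 10.840/276.08 = 0.03926 L/mol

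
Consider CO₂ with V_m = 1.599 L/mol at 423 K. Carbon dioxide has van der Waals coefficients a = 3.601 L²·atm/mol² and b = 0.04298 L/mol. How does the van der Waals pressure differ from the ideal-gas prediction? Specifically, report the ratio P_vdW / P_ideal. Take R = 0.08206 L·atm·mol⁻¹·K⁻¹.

Ideal: P_ideal = RT/V_m = (0.08206)(423)/1.599 = 21.7082 atm
vdW: P = RT/(V_m − b) − a/V_m² = 34.7114/1.55602 − 3.601/2.55680 = 22.3078 − 1.40840 = 20.8994 atm
Ratio = 20.8994/21.7082 = 0.9627

P_vdW / P_ideal ≈ 0.9627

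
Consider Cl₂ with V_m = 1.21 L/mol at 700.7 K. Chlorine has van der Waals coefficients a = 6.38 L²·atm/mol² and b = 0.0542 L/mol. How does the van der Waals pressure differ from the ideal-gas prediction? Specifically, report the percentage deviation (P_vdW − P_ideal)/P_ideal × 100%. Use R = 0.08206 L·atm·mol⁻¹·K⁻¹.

-4.48 %

Ideal: P_ideal = RT/V_m = (0.08206)(700.7)/1.21 = 47.5202 atm
vdW: P = RT/(V_m − b) − a/V_m² = 57.4994/1.15580 − 6.38/1.46410 = 49.7486 − 4.35763 = 45.3910 atm
% deviation = (45.3910 − 47.5202)/47.5202 × 100% = -4.48%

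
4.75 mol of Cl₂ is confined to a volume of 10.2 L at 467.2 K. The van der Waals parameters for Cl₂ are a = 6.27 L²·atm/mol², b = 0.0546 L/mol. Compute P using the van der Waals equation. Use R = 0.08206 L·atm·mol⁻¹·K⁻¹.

P ≈ 16.96 atm

P = nRT/(V − nb) − a n²/V²
nRT/(V − nb) = (4.75)(0.08206)(467.2)/(10.2 − 4.75×0.0546) = 182.11/9.9407 = 18.320 atm
a n²/V² = (6.27)(4.75)²/(10.2)² = 1.3597 atm
P = 18.320 − 1.3597 = 16.96 atm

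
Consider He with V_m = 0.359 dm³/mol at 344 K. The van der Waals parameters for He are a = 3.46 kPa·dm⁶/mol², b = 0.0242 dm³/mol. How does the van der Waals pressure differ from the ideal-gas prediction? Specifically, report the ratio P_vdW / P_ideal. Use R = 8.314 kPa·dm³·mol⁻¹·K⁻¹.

P_vdW / P_ideal ≈ 1.069

Ideal: P_ideal = RT/V_m = (8.314)(344)/0.359 = 7966.62 kPa
vdW: P = RT/(V_m − b) − a/V_m² = 2860.02/0.334800 − 3.46/0.128881 = 8542.47 − 26.8465 = 8515.62 kPa
Ratio = 8515.62/7966.62 = 1.069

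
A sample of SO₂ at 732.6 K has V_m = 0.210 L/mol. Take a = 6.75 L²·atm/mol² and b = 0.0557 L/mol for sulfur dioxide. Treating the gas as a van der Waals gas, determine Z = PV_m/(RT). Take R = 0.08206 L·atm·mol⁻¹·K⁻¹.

Z ≈ 0.8263

P = RT/(V_m − b) − a/V_m² = (0.08206)(732.6)/(0.210 − 0.0557) − 6.75/(0.210)²
  = 60.117/0.15430 − 153.06 = 389.61 − 153.06 = 236.55 atm
Z = PV_m/(RT) = (236.55)(0.210)/((0.08206)(732.6)) = 49.676/60.117 = 0.8263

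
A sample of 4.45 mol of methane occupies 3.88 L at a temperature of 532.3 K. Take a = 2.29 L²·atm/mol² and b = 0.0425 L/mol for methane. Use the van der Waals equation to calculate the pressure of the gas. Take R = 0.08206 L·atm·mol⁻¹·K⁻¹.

P ≈ 49.65 atm

P = nRT/(V − nb) − a n²/V²
nRT/(V − nb) = (4.45)(0.08206)(532.3)/(3.88 − 4.45×0.0425) = 194.38/3.6909 = 52.665 atm
a n²/V² = (2.29)(4.45)²/(3.88)² = 3.0123 atm
P = 52.665 − 3.0123 = 49.65 atm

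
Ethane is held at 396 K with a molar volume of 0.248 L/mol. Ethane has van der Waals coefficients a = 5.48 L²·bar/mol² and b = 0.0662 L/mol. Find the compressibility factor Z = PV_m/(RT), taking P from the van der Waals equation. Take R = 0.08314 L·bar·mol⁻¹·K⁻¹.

P = RT/(V_m − b) − a/V_m² = (0.08314)(396)/(0.248 − 0.0662) − 5.48/(0.248)²
  = 32.923/0.18180 − 89.100 = 181.09 − 89.100 = 91.99 bar
Z = PV_m/(RT) = (91.99)(0.248)/((0.08314)(396)) = 22.814/32.923 = 0.6930

Z ≈ 0.6930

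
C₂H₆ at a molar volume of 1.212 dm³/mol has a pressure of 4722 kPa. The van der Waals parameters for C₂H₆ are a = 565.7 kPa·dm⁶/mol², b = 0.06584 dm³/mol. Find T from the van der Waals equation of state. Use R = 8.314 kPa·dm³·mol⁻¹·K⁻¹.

T = (P + a/V_m²)(V_m − b)/R
P + a/V_m² = 4722 + 565.7/(1.212)² = 5107.1 kPa
V_m − b = 1.212 − 0.06584 = 1.1462 dm³/mol
T = (5107.1)(1.1462)/8.314 = 704.1 K

T ≈ 704.1 K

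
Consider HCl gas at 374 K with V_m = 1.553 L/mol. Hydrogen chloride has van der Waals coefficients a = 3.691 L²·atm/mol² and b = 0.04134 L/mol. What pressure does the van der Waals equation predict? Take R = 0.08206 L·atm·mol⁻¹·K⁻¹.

P = RT/(V_m − b) − a/V_m²
RT/(V_m − b) = (0.08206)(374)/(1.553 − 0.04134) = 30.690/1.5117 = 20.302 atm
a/V_m² = 3.691/(1.553)² = 1.5304 atm
P = 20.302 − 1.5304 = 18.77 atm

P ≈ 18.77 atm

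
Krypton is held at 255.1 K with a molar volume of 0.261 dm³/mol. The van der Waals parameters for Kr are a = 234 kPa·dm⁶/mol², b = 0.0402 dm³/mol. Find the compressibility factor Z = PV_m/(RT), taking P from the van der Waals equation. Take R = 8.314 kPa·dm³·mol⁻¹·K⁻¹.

P = RT/(V_m − b) − a/V_m² = (8.314)(255.1)/(0.261 − 0.0402) − 234/(0.261)²
  = 2120.9/0.22080 − 3435.1 = 9605.5 − 3435.1 = 6170.4 kPa
Z = PV_m/(RT) = (6170.4)(0.261)/((8.314)(255.1)) = 1610.5/2120.9 = 0.7593

Z ≈ 0.7593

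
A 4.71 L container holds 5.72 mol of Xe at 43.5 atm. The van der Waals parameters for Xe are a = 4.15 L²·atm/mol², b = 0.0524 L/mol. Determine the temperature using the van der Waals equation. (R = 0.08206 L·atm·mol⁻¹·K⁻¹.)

T = (P + a n²/V²)(V − nb)/(nR)
P + a n²/V² = 43.5 + (4.15)(5.72)²/(4.71)² = 49.621 atm
V − nb = 4.71 − (5.72)(0.0524) = 4.4103 L
T = (49.621)(4.4103)/((5.72)(0.08206)) = 466.2 K

T ≈ 466.2 K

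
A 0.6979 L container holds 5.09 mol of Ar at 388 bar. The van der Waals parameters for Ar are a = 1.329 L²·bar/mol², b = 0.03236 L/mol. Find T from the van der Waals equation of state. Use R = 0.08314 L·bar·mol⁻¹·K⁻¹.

T ≈ 577.9 K

T = (P + a n²/V²)(V − nb)/(nR)
P + a n²/V² = 388 + (1.329)(5.09)²/(0.6979)² = 458.69 bar
V − nb = 0.6979 − (5.09)(0.03236) = 0.53319 L
T = (458.69)(0.53319)/((5.09)(0.08314)) = 577.9 K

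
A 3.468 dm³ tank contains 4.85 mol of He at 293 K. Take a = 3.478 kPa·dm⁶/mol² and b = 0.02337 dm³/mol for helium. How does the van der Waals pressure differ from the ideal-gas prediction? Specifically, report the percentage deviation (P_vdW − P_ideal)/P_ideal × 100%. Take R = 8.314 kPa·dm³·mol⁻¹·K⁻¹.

3.18 %

Ideal: P_ideal = nRT/V = (4.85)(8.314)(293)/3.468 = 3406.75 kPa
vdW: P = nRT/(V − nb) − a n²/V² = 11814.6/3.35466 − 81.8113/12.0270 = 3521.85 − 6.80230 = 3515.05 kPa
% deviation = (3515.05 − 3406.75)/3406.75 × 100% = 3.18%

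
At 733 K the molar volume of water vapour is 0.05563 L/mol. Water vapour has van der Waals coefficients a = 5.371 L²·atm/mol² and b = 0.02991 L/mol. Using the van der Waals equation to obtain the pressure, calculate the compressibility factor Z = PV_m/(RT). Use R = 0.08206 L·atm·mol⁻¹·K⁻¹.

Z ≈ 0.5578

P = RT/(V_m − b) − a/V_m² = (0.08206)(733)/(0.05563 − 0.02991) − 5.371/(0.05563)²
  = 60.150/0.025720 − 1735.5 = 2338.6 − 1735.5 = 603.1 atm
Z = PV_m/(RT) = (603.1)(0.05563)/((0.08206)(733)) = 33.550/60.150 = 0.5578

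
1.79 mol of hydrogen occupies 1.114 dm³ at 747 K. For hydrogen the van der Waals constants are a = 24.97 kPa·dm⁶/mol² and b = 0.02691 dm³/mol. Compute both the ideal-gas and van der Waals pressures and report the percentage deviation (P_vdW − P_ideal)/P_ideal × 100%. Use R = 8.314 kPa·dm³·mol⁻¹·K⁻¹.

Ideal: P_ideal = nRT/V = (1.79)(8.314)(747)/1.114 = 9979.26 kPa
vdW: P = nRT/(V − nb) − a n²/V² = 11116.9/1.06583 − 80.0064/1.24100 = 10430.3 − 64.4693 = 10365.8 kPa
% deviation = (10365.8 − 9979.26)/9979.26 × 100% = 3.87%

3.87 %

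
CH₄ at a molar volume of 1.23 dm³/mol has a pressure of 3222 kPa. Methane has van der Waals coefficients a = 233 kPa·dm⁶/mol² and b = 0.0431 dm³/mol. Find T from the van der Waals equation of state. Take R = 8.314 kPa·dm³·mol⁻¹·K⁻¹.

T = (P + a/V_m²)(V_m − b)/R
P + a/V_m² = 3222 + 233/(1.23)² = 3376.0 kPa
V_m − b = 1.23 − 0.0431 = 1.1869 dm³/mol
T = (3376.0)(1.1869)/8.314 = 482.0 K

T ≈ 482.0 K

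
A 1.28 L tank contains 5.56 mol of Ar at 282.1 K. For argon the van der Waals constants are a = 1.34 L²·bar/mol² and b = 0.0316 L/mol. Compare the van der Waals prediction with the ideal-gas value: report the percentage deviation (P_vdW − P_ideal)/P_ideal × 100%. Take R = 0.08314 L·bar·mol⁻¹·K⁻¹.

Ideal: P_ideal = nRT/V = (5.56)(0.08314)(282.1)/1.28 = 101.877 bar
vdW: P = nRT/(V − nb) − a n²/V² = 130.403/1.10430 − 41.4242/1.63840 = 118.087 − 25.2833 = 92.804 bar
% deviation = (92.804 − 101.877)/101.877 × 100% = -8.91%

-8.91 %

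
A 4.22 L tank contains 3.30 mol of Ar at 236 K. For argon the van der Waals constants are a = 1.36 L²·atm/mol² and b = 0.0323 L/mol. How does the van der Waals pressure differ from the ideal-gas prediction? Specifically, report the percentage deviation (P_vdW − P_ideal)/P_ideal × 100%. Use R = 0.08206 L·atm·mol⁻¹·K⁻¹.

Ideal: P_ideal = nRT/V = (3.30)(0.08206)(236)/4.22 = 15.1442 atm
vdW: P = nRT/(V − nb) − a n²/V² = 63.9083/4.11341 − 14.8104/17.8084 = 15.5366 − 0.831652 = 14.7049 atm
% deviation = (14.7049 − 15.1442)/15.1442 × 100% = -2.90%

-2.90 %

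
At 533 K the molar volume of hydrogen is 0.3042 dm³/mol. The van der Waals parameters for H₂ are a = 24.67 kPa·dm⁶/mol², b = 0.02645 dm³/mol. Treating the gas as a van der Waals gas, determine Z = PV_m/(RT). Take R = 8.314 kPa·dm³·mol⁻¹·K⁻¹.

Z ≈ 1.077

P = RT/(V_m − b) − a/V_m² = (8.314)(533)/(0.3042 − 0.02645) − 24.67/(0.3042)²
  = 4431.4/0.27775 − 266.59 = 15955 − 266.59 = 15688 kPa
Z = PV_m/(RT) = (15688)(0.3042)/((8.314)(533)) = 4772.3/4431.4 = 1.077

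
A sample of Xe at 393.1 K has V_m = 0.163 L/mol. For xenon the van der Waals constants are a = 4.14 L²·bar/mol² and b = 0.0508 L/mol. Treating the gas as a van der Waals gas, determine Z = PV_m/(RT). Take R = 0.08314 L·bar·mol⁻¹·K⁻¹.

Z ≈ 0.6756

P = RT/(V_m − b) − a/V_m² = (0.08314)(393.1)/(0.163 − 0.0508) − 4.14/(0.163)²
  = 32.682/0.11220 − 155.82 = 291.28 − 155.82 = 135.46 bar
Z = PV_m/(RT) = (135.46)(0.163)/((0.08314)(393.1)) = 22.080/32.682 = 0.6756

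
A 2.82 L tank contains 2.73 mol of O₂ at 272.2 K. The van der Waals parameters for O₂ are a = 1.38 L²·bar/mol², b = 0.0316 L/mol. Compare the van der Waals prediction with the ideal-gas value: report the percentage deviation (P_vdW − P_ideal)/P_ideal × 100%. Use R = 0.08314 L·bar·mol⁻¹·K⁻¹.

-2.75 %

Ideal: P_ideal = nRT/V = (2.73)(0.08314)(272.2)/2.82 = 21.9085 bar
vdW: P = nRT/(V − nb) − a n²/V² = 61.7818/2.73373 − 10.2850/7.95240 = 22.5998 − 1.29332 = 21.3065 bar
% deviation = (21.3065 − 21.9085)/21.9085 × 100% = -2.75%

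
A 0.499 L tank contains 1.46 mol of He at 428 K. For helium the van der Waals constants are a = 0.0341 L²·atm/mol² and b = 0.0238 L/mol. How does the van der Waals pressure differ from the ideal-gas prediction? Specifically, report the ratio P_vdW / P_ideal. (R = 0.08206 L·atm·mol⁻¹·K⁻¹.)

Ideal: P_ideal = nRT/V = (1.46)(0.08206)(428)/0.499 = 102.761 atm
vdW: P = nRT/(V − nb) − a n²/V² = 51.2777/0.464252 − 0.0726876/0.249001 = 110.452 − 0.291917 = 110.160 atm
Ratio = 110.160/102.761 = 1.072

P_vdW / P_ideal ≈ 1.072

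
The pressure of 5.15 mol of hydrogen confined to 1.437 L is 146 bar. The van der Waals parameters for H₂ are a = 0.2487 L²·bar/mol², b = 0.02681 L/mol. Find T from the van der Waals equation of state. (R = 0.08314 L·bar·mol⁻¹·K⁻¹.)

T = (P + a n²/V²)(V − nb)/(nR)
P + a n²/V² = 146 + (0.2487)(5.15)²/(1.437)² = 149.19 bar
V − nb = 1.437 − (5.15)(0.02681) = 1.2989 L
T = (149.19)(1.2989)/((5.15)(0.08314)) = 452.6 K

T ≈ 452.6 K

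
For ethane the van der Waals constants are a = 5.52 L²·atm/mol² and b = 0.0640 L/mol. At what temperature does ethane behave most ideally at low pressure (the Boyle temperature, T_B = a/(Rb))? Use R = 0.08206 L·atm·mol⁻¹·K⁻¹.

T_B ≈ 1051 K

For a van der Waals gas the second virial coefficient B₂ = b − a/(RT) vanishes at T_B = a/(Rb).
T_B = 5.52/(0.08206×0.0640) = 5.52/0.0052518 = 1051 K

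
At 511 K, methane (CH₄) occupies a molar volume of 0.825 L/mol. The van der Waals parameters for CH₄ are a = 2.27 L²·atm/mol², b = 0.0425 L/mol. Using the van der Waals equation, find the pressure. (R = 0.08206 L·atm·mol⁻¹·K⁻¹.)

P ≈ 50.25 atm

P = RT/(V_m − b) − a/V_m²
RT/(V_m − b) = (0.08206)(511)/(0.825 − 0.0425) = 41.933/0.78250 = 53.588 atm
a/V_m² = 2.27/(0.825)² = 3.3352 atm
P = 53.588 − 3.3352 = 50.25 atm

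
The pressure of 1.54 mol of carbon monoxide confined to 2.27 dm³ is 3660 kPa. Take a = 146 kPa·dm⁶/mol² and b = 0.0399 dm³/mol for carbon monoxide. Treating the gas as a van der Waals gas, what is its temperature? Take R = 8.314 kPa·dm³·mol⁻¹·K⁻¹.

T ≈ 642.9 K

T = (P + a n²/V²)(V − nb)/(nR)
P + a n²/V² = 3660 + (146)(1.54)²/(2.27)² = 3727.2 kPa
V − nb = 2.27 − (1.54)(0.0399) = 2.2086 dm³
T = (3727.2)(2.2086)/((1.54)(8.314)) = 642.9 K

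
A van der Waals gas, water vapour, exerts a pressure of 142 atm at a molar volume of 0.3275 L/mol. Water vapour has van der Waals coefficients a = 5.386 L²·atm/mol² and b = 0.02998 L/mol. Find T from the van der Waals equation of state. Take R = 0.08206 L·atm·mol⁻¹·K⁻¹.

T = (P + a/V_m²)(V_m − b)/R
P + a/V_m² = 142 + 5.386/(0.3275)² = 192.22 atm
V_m − b = 0.3275 − 0.02998 = 0.29752 L/mol
T = (192.22)(0.29752)/0.08206 = 696.9 K

T ≈ 696.9 K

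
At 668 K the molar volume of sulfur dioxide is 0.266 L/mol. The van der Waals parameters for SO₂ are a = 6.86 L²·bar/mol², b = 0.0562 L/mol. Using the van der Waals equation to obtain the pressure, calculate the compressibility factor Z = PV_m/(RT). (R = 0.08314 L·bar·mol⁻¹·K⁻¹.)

P = RT/(V_m − b) − a/V_m² = (0.08314)(668)/(0.266 − 0.0562) − 6.86/(0.266)²
  = 55.538/0.20980 − 96.953 = 264.72 − 96.953 = 167.77 bar
Z = PV_m/(RT) = (167.77)(0.266)/((0.08314)(668)) = 44.627/55.538 = 0.8035

Z ≈ 0.8035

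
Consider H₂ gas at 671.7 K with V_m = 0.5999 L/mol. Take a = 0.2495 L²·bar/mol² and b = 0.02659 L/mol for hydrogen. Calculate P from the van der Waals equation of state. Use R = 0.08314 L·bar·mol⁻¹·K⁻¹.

P ≈ 96.71 bar

P = RT/(V_m − b) − a/V_m²
RT/(V_m − b) = (0.08314)(671.7)/(0.5999 − 0.02659) = 55.845/0.57331 = 97.408 bar
a/V_m² = 0.2495/(0.5999)² = 0.69329 bar
P = 97.408 − 0.69329 = 96.71 bar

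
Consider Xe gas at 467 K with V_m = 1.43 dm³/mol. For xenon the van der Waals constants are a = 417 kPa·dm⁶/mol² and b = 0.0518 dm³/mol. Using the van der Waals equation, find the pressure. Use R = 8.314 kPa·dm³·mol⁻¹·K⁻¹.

P = RT/(V_m − b) − a/V_m²
RT/(V_m − b) = (8.314)(467)/(1.43 − 0.0518) = 3882.6/1.3782 = 2817.2 kPa
a/V_m² = 417/(1.43)² = 203.92 kPa
P = 2817.2 − 203.92 = 2613 kPa

P ≈ 2613 kPa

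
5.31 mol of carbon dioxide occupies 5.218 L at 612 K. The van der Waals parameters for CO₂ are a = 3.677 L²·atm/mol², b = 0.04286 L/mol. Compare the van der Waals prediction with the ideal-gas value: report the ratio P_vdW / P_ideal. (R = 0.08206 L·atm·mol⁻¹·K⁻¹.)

P_vdW / P_ideal ≈ 0.9711

Ideal: P_ideal = nRT/V = (5.31)(0.08206)(612)/5.218 = 51.1062 atm
vdW: P = nRT/(V − nb) − a n²/V² = 266.672/4.99041 − 103.677/27.2275 = 53.4369 − 3.80780 = 49.6291 atm
Ratio = 49.6291/51.1062 = 0.9711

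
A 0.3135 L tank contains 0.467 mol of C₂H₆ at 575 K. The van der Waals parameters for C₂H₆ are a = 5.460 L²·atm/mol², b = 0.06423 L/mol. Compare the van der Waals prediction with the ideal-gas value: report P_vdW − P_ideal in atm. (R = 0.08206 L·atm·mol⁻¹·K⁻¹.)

ΔP ≈ -4.679 atm

Ideal: P_ideal = nRT/V = (0.467)(0.08206)(575)/0.3135 = 70.2876 atm
vdW: P = nRT/(V − nb) − a n²/V² = 22.0352/0.283505 − 1.19077/0.0982823 = 77.7242 − 12.1158 = 65.6084 atm
ΔP = 65.6084 − 70.2876 = -4.679 atm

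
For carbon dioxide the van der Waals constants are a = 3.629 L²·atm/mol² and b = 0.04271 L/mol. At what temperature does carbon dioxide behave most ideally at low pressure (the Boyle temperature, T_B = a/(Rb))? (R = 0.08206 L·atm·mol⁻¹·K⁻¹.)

For a van der Waals gas the second virial coefficient B₂ = b − a/(RT) vanishes at T_B = a/(Rb).
T_B = 3.629/(0.08206×0.04271) = 3.629/0.0035048 = 1035 K

T_B ≈ 1035 K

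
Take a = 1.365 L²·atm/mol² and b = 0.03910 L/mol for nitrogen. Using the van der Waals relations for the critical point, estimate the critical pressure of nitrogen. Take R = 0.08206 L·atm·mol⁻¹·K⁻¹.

For a van der Waals gas, P_c = a/(27b²).
P_c = 1.365/(27×(0.03910)²) = 1.365/0.041278 = 33.07 atm

P_c ≈ 33.07 atm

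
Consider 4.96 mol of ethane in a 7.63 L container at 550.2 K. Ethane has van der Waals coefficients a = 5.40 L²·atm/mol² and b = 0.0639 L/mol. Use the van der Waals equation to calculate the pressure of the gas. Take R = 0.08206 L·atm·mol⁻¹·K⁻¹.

P = nRT/(V − nb) − a n²/V²
nRT/(V − nb) = (4.96)(0.08206)(550.2)/(7.63 − 4.96×0.0639) = 223.94/7.3131 = 30.622 atm
a n²/V² = (5.40)(4.96)²/(7.63)² = 2.2820 atm
P = 30.622 − 2.2820 = 28.34 atm

P ≈ 28.34 atm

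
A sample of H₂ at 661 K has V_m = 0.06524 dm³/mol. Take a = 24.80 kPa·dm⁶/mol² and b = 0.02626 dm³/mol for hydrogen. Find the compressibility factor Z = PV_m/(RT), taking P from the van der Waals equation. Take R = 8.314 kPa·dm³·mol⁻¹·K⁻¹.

P = RT/(V_m − b) − a/V_m² = (8.314)(661)/(0.06524 − 0.02626) − 24.80/(0.06524)²
  = 5495.6/0.038980 − 5826.7 = 140985 − 5826.7 = 135158 kPa
Z = PV_m/(RT) = (135158)(0.06524)/((8.314)(661)) = 8817.7/5495.6 = 1.605

Z ≈ 1.605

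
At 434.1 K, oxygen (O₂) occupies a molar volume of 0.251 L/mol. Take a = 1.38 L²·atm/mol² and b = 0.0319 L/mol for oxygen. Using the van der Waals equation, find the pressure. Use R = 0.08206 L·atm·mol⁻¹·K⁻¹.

P = RT/(V_m − b) − a/V_m²
RT/(V_m − b) = (0.08206)(434.1)/(0.251 − 0.0319) = 35.622/0.21910 = 162.58 atm
a/V_m² = 1.38/(0.251)² = 21.904 atm
P = 162.58 − 21.904 = 140.7 atm

P ≈ 140.7 atm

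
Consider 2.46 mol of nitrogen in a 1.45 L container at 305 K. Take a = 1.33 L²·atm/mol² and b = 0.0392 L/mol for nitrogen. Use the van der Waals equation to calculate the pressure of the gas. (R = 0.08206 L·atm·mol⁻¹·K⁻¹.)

P ≈ 41.66 atm

P = nRT/(V − nb) − a n²/V²
nRT/(V − nb) = (2.46)(0.08206)(305)/(1.45 − 2.46×0.0392) = 61.570/1.3536 = 45.486 atm
a n²/V² = (1.33)(2.46)²/(1.45)² = 3.8281 atm
P = 45.486 − 3.8281 = 41.66 atm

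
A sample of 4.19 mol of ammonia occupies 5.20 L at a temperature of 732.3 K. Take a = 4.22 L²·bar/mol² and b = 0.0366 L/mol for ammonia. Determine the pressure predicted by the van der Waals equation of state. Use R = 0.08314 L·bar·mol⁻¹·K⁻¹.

P ≈ 47.81 bar

P = nRT/(V − nb) − a n²/V²
nRT/(V − nb) = (4.19)(0.08314)(732.3)/(5.20 − 4.19×0.0366) = 255.10/5.0466 = 50.549 bar
a n²/V² = (4.22)(4.19)²/(5.20)² = 2.7399 bar
P = 50.549 − 2.7399 = 47.81 bar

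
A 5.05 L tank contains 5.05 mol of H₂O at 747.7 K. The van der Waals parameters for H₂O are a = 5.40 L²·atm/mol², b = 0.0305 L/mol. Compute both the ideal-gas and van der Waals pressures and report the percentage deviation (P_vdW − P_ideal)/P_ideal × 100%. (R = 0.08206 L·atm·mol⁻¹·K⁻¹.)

Ideal: P_ideal = nRT/V = (5.05)(0.08206)(747.7)/5.05 = 61.3563 atm
vdW: P = nRT/(V − nb) − a n²/V² = 309.849/4.89598 − 137.714/25.5025 = 63.2864 − 5.40002 = 57.8864 atm
% deviation = (57.8864 − 61.3563)/61.3563 × 100% = -5.66%

-5.66 %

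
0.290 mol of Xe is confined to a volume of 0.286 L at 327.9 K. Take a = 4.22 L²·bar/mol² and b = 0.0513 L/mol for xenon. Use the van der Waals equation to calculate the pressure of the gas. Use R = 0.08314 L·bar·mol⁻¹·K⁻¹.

P = nRT/(V − nb) − a n²/V²
nRT/(V − nb) = (0.290)(0.08314)(327.9)/(0.286 − 0.290×0.0513) = 7.9059/0.27112 = 29.160 bar
a n²/V² = (4.22)(0.290)²/(0.286)² = 4.3389 bar
P = 29.160 − 4.3389 = 24.82 bar

P ≈ 24.82 bar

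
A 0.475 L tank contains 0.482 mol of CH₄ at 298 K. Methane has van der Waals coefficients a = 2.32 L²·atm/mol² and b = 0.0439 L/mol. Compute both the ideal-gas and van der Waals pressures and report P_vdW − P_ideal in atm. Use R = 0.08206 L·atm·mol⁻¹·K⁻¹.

ΔP ≈ -1.232 atm

Ideal: P_ideal = nRT/V = (0.482)(0.08206)(298)/0.475 = 24.8143 atm
vdW: P = nRT/(V − nb) − a n²/V² = 11.7868/0.453840 − 0.538992/0.225625 = 25.9713 − 2.38888 = 23.5824 atm
ΔP = 23.5824 − 24.8143 = -1.232 atm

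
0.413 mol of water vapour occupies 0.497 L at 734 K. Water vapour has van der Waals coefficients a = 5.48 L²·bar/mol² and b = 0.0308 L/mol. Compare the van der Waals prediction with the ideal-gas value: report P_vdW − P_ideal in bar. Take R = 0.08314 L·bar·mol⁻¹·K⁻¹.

ΔP ≈ -2.452 bar

Ideal: P_ideal = nRT/V = (0.413)(0.08314)(734)/0.497 = 50.7107 bar
vdW: P = nRT/(V − nb) − a n²/V² = 25.2032/0.484280 − 0.934718/0.247009 = 52.0426 − 3.78415 = 48.2585 bar
ΔP = 48.2585 − 50.7107 = -2.452 bar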